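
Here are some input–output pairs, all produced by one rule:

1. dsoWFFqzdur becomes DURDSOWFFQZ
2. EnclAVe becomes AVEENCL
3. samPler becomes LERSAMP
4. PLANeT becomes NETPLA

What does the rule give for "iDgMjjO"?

What's happening: move the last 3 characters to the front (rotate right by 3), then convert every letter to uppercase.
Applying that to "iDgMjjO" gives "JJOIDGM".

JJOIDGM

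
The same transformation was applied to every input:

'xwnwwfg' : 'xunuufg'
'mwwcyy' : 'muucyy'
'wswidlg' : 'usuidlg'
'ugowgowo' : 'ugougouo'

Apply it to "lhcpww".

lhcpuu

The rule is to replace every "w" with "u".
For "lhcpww" the result is "lhcpuu".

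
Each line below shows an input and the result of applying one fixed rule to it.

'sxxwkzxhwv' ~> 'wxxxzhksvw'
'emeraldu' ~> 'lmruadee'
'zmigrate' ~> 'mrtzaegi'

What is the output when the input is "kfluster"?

Rule — sort the characters into alphabetical order, then swap the front and back halves of the string.
Applying both steps to "kfluster": "efklrstu", then "rstuefkl".

rstuefkl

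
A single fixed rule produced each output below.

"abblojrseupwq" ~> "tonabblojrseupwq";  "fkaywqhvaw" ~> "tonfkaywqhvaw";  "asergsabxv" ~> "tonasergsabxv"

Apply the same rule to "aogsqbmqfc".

In each case the input is transformed by: prepend "ton".
"aogsqbmqfc" → "tonaogsqbmqfc".

tonaogsqbmqfc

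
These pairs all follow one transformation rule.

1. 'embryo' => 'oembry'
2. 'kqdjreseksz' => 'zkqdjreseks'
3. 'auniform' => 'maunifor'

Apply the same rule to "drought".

tdrough

Each output is the input with this applied: move the last character to the front.
"drought" → "tdrough".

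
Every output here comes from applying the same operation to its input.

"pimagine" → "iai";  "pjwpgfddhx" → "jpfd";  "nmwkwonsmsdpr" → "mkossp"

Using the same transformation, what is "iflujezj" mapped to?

Looking at the pairs, the operation is to delete the last character, then keep every other character starting from the second (positions 2nd, 4th, 6th, ...).
"iflujezj" → "iflujez" → "fue".

fue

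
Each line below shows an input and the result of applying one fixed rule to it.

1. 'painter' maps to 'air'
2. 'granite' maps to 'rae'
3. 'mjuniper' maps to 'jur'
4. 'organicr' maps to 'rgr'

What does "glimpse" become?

lie

What's happening: swap each adjacent pair of characters (1↔2, 3↔4, ...), then keep one character in every 3, starting at position 1 (positions 1st, 4th, 7th, ...).
Starting from "glimpse": after the first operation, "lgmispe"; after the second, "lie".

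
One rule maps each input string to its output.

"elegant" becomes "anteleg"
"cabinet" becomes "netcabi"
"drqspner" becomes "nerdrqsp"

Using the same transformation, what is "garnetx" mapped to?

What's happening: move the last 3 characters to the front (rotate right by 3).
"garnetx" → "etxgarn".

etxgarn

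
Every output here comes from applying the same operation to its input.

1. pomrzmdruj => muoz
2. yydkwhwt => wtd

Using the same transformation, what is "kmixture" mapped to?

tei

What's happening: swap the front and back halves of the string, then keep one character in every 3, starting at position 1 (positions 1st, 4th, 7th, ...).
On "kmixture": the first step gives "turekmix", and the second then gives "tei".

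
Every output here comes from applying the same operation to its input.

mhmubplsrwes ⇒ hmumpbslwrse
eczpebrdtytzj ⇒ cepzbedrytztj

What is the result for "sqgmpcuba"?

qsmgcpbua

The transformation: swap each adjacent pair of characters (1↔2, 3↔4, ...).
Doing the same to "sqgmpcuba": "qsmgcpbua".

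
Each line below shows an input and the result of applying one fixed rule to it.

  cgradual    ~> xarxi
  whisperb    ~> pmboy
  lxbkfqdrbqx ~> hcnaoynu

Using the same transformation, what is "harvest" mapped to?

The transformation: delete the first 3 characters, then shift every letter 3 places backward in the alphabet (wrapping around).
Working it through for "harvest": intermediate "vest", final "sbpq".

sbpq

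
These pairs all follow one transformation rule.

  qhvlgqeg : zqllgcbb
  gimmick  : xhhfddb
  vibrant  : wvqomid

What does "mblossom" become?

The rule is to shift every letter 5 places backward in the alphabet (wrapping around), then sort the characters into reverse alphabetical order.
Working it through for "mblossom": intermediate "hwgjnnjh", final "wnnjjhhg".

wnnjjhhg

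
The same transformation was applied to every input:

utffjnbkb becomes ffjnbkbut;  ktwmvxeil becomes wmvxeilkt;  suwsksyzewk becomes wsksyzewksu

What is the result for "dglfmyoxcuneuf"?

In each case the input is transformed by: move the first 2 characters to the end (rotate left by 2).
Applying that to "dglfmyoxcuneuf" gives "lfmyoxcuneufdg".

lfmyoxcuneufdg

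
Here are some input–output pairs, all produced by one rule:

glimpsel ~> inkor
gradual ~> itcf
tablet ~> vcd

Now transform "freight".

The pattern: shift every letter 2 places forward in the alphabet (wrapping around), then delete the last 3 characters.
For "freight", step one produces "htgkijv"; step two turns that into "htgk".
(Check on "gradual": → "itcfwcn" → "itcf" ✓)

htgk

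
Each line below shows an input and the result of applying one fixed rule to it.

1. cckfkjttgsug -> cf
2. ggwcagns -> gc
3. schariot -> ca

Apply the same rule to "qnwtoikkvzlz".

In each case the input is transformed by: keep every other character starting from the second (positions 2nd, 4th, 6th, ...), then keep only the first 2 characters.
"qnwtoikkvzlz" → "ntikzz" → "nt".

nt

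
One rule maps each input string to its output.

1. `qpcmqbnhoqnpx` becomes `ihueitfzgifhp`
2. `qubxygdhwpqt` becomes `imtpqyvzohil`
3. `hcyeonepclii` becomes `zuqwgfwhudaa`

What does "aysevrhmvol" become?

sqkwnjzengd

What's happening: shift every letter 8 places backward in the alphabet (wrapping around).
For "aysevrhmvol" the result is "sqkwnjzengd".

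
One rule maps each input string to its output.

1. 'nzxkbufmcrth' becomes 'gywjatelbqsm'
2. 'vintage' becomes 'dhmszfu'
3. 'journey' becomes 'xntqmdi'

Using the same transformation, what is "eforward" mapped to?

cenqvzqd

The transformation: swap the first and last characters, then shift every letter 1 place backward in the alphabet (wrapping around).
For "eforward", step one produces "dforware"; step two turns that into "cenqvzqd".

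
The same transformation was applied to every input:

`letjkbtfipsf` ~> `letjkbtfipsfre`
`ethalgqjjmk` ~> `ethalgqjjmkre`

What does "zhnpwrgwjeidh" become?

Each output is the input with this applied: append "re".
So "zhnpwrgwjeidh" becomes "zhnpwrgwjeidhre".

zhnpwrgwjeidhre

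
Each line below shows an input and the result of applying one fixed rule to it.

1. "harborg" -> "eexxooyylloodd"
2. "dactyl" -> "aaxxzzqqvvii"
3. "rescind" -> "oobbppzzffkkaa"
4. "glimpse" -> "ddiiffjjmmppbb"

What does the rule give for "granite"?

ddooxxkkffqqbb

The transformation: shift every letter 3 places backward in the alphabet (wrapping around), then double every character.
Doing the same to "granite": "ddooxxkkffqqbb".
(Check on "rescind": → "obpzfka" → "oobbppzzffkkaa" ✓)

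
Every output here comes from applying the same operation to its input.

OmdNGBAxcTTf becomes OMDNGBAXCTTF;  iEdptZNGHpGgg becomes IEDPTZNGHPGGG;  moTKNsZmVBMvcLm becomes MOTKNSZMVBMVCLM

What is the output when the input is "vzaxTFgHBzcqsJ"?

Each output is the input with this applied: convert every letter to uppercase.
Applying that to "vzaxTFgHBzcqsJ" gives "VZAXTFGHBZCQSJ".

VZAXTFGHBZCQSJ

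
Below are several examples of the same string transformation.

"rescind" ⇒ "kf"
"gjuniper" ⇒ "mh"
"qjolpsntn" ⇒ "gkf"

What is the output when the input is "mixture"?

pj

In each case the input is transformed by: shift every letter 8 places backward in the alphabet (wrapping around), then keep one character in every 3, starting at position 3 (positions 3rd, 6th, 9th, ...).
Working it through for "mixture": intermediate "eaplmjw", final "pj".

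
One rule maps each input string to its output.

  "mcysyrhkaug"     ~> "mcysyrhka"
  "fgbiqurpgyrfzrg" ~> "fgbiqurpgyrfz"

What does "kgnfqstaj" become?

The rule is to delete the last 2 characters.
Applying that to "kgnfqstaj" gives "kgnfqst".

kgnfqst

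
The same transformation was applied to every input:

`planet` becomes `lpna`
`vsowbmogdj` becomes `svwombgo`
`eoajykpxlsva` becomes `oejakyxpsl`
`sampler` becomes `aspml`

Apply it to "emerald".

merea

Looking at the pairs, the operation is to delete the last 2 characters, then swap each adjacent pair of characters (1↔2, 3↔4, ...).
Applying both steps to "emerald": "emera", then "merea".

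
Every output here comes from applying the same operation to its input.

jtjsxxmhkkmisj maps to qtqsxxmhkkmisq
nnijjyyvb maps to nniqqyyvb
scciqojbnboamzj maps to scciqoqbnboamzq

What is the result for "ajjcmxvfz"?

Rule — replace every "j" with "q".
Applying that to "ajjcmxvfz" gives "aqqcmxvfz".

aqqcmxvfz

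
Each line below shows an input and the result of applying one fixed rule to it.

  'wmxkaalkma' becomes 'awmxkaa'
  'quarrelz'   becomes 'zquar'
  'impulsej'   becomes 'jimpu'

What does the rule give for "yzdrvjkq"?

qyzdr

The pattern: move the last character to the front, then delete the last 3 characters.
Applying both steps to "yzdrvjkq": "qyzdrvjk", then "qyzdr".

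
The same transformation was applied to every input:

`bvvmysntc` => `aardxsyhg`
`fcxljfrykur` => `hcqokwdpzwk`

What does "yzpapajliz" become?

The transformation: move the first character to the end, then shift every letter 5 places forward in the alphabet (wrapping around).
For "yzpapajliz", step one produces "zpapajlizy"; step two turns that into "eufufoqned".

eufufoqned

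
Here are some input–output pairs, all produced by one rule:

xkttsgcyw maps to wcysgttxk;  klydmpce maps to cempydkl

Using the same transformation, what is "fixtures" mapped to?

esurxtfi

The rule is to swap each adjacent pair of characters (1↔2, 3↔4, ...), then reverse the string.
"fixtures" → "iftxruse" → "esurxtfi".
(Check on "xkttsgcyw": → "kxttgsycw" → "wcysgttxk" ✓)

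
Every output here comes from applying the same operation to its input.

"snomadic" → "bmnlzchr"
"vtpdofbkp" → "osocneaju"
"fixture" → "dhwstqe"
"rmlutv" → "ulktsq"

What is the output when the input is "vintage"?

dhmszfu

Looking at the pairs, the operation is to swap the first and last characters, then shift every letter 1 place backward in the alphabet (wrapping around).
For "vintage", step one produces "eintagv"; step two turns that into "dhmszfu".
(Check on "rmlutv": → "vmlutr" → "ulktsq" ✓)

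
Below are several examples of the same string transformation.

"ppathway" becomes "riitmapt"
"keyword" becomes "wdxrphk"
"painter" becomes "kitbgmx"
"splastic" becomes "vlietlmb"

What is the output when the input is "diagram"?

fwbtzkt

Each output is the input with this applied: move the last character to the front, then shift every letter 7 places backward in the alphabet (wrapping around).
Starting from "diagram": after the first operation, "mdiagra"; after the second, "fwbtzkt".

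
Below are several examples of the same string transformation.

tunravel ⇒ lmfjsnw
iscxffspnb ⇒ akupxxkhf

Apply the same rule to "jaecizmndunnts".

Looking at the pairs, the operation is to delete the last character, then shift every letter 8 places backward in the alphabet (wrapping around).
Working it through for "jaecizmndunnts": intermediate "jaecizmndunnt", final "bswuarefvmffl".

bswuarefvmffl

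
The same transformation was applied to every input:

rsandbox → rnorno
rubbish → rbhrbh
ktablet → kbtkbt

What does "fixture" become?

Looking at the pairs, the operation is to keep one character in every 3, starting at position 1 (positions 1st, 4th, 7th, ...), then write the whole string twice.
Applying that to "fixture" gives "ftefte".

ftefte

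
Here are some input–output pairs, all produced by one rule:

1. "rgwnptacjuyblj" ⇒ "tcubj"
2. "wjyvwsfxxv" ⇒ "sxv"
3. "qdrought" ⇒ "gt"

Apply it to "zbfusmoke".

In each case the input is transformed by: keep every other character starting from the second (positions 2nd, 4th, 6th, ...), then delete the first 2 characters.
For "zbfusmoke", step one produces "bumk"; step two turns that into "mk".
(Check on "rgwnptacjuyblj": → "gntcubj" → "tcubj" ✓)

mk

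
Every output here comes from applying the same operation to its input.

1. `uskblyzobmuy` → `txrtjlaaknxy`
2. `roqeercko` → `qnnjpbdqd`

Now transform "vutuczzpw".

uvtosytyb

Each output is the input with this applied: shift every letter 1 place backward in the alphabet (wrapping around), then take characters alternately from the front and the back (1st, last, 2nd, 2nd-last, ...).
Starting from "vutuczzpw": after the first operation, "utstbyyov"; after the second, "uvtosytyb".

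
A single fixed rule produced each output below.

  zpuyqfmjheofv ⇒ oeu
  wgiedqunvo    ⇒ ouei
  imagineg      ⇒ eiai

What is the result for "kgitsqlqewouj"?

The pattern: reverse the string, then keep only the vowels.
Applying that to "kgitsqlqewouj" gives "uoei".

uoei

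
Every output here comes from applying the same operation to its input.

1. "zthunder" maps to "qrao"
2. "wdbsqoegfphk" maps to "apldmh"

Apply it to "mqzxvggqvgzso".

In each case the input is transformed by: shift every letter 3 places backward in the alphabet (wrapping around), then keep every other character starting from the second (positions 2nd, 4th, 6th, ...).
Applying both steps to "mqzxvggqvgzso": "jnwusddnsdwpl", then "nudndp".

nudndp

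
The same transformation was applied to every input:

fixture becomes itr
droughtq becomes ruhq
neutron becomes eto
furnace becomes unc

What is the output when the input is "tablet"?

Each output is the input with this applied: keep every other character starting from the second (positions 2nd, 4th, 6th, ...).
On "tablet" that produces "alt".

alt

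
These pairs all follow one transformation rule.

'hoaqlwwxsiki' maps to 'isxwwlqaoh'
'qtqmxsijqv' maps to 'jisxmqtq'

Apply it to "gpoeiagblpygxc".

gyplbgaieopg

The pattern: reverse the string, then delete the first 2 characters.
Working it through for "gpoeiagblpygxc": intermediate "cxgyplbgaieopg", final "gyplbgaieopg".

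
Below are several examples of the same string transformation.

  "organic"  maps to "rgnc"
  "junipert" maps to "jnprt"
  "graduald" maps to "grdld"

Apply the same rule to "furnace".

frnc

Each output is the input with this applied: remove every vowel.
Doing the same to "furnace": "frnc".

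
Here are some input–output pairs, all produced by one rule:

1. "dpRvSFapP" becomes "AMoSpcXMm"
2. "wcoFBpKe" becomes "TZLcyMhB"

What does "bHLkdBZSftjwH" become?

YeiHAywpCQGTe

The pattern: flip the case of every letter, then shift every letter 3 places backward in the alphabet (wrapping around).
Starting from "bHLkdBZSftjwH": after the first operation, "BhlKDbzsFTJWh"; after the second, "YeiHAywpCQGTe".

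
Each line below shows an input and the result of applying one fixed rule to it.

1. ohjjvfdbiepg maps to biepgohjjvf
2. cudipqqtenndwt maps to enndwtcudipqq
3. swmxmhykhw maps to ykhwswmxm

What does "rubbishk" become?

shkrubb

Looking at the pairs, the operation is to swap the front and back halves of the string, then delete the first character.
For "rubbishk", step one produces "ishkrubb"; step two turns that into "shkrubb".
(Check on "swmxmhykhw": → "hykhwswmxm" → "ykhwswmxm" ✓)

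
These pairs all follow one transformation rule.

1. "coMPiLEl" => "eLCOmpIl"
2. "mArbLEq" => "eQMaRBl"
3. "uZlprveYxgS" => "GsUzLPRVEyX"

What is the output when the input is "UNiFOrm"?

The pattern: move the last 2 characters to the front (rotate right by 2), then flip the case of every letter.
On "UNiFOrm": the first step gives "rmUNiFO", and the second then gives "RMunIfo".
(Check on "coMPiLEl": → "ElcoMPiL" → "eLCOmpIl" ✓)

RMunIfo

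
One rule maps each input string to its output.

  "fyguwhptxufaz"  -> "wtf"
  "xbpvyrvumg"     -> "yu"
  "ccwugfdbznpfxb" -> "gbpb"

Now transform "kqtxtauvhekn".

tvk

What's happening: delete the first 3 characters, then keep one character in every 3, starting at position 2 (positions 2nd, 5th, 8th, ...).
Applying both steps to "kqtxtauvhekn": "xtauvhekn", then "tvk".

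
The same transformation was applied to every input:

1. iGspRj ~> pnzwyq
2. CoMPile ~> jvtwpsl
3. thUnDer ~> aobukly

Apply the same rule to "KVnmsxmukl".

rcutzetbrs

The rule is to shift every letter 7 places forward in the alphabet (wrapping around), then convert every letter to lowercase.
On "KVnmsxmukl": the first step gives "RCutzetbrs", and the second then gives "rcutzetbrs".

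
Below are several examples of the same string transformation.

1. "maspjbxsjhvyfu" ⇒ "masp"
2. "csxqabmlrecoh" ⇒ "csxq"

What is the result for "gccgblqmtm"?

The pattern: keep only the first 4 characters.
So "gccgblqmtm" becomes "gccg".

gccg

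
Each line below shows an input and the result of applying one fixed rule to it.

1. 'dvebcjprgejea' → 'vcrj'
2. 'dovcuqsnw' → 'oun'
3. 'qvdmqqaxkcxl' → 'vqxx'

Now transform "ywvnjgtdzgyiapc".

Each output is the input with this applied: keep one character in every 3, starting at position 2 (positions 2nd, 5th, 8th, ...).
So "ywvnjgtdzgyiapc" becomes "wjdyp".

wjdyp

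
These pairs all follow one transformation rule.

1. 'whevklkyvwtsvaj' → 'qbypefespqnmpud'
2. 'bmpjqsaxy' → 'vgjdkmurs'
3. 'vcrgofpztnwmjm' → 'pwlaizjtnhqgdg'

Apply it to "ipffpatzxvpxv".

What's happening: shift every letter 6 places backward in the alphabet (wrapping around).
Doing the same to "ipffpatzxvpxv": "cjzzjuntrpjrp".

cjzzjuntrpjrp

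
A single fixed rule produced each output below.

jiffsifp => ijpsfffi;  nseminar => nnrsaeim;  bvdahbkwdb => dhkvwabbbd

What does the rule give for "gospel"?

opsegl

The rule is to sort the characters into alphabetical order, then swap the front and back halves of the string.
Starting from "gospel": after the first operation, "eglops"; after the second, "opsegl".
(Check on "jiffsifp": → "fffiijps" → "ijpsfffi" ✓)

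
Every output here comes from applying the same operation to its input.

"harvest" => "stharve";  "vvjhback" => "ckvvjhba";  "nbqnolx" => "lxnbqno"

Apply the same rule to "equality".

tyequali

Looking at the pairs, the operation is to move the last 2 characters to the front (rotate right by 2).
Applying that to "equality" gives "tyequali".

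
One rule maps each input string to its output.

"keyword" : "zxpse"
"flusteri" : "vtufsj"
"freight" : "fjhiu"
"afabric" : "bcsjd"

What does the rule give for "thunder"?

voefs

The transformation: delete the first 2 characters, then shift every letter 1 place forward in the alphabet (wrapping around).
On "thunder": the first step gives "under", and the second then gives "voefs".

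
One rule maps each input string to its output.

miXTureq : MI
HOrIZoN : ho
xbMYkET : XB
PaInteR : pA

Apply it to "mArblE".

The rule is to flip the case of every letter, then keep only the first 2 characters.
For "mArblE", step one produces "MaRBLe"; step two turns that into "Ma".

Ma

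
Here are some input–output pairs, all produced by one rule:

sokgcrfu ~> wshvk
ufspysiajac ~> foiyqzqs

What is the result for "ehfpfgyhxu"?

fvwoxnk

In each case the input is transformed by: delete the first 3 characters, then shift every letter 10 places backward in the alphabet (wrapping around).
Doing the same to "ehfpfgyhxu": "fvwoxnk".
(Check on "ufspysiajac": → "pysiajac" → "foiyqzqs" ✓)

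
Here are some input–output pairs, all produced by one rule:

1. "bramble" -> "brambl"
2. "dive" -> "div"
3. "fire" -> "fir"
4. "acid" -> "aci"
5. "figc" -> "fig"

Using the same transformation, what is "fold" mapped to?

fol

Looking at the pairs, the operation is to delete the last character.
On "fold" that produces "fol".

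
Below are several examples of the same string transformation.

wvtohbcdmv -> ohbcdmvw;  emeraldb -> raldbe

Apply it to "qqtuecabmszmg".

In each case the input is transformed by: move the first 3 characters to the end (rotate left by 3), then delete the last 2 characters.
Applying both steps to "qqtuecabmszmg": "uecabmszmgqqt", then "uecabmszmgq".
(Check on "wvtohbcdmv": → "ohbcdmvwvt" → "ohbcdmvw" ✓)

uecabmszmgq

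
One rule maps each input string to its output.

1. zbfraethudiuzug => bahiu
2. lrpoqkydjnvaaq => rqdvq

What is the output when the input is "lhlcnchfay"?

hnf

The rule is to keep one character in every 3, starting at position 2 (positions 2nd, 5th, 8th, ...).
Applying that to "lhlcnchfay" gives "hnf".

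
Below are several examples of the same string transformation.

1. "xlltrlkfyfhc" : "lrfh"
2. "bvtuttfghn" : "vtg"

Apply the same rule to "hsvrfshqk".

The transformation: keep one character in every 3, starting at position 2 (positions 2nd, 5th, 8th, ...).
"hsvrfshqk" → "sfq".

sfq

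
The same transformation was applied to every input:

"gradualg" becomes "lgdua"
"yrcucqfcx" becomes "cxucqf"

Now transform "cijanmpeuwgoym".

Rule — delete the first 3 characters, then move the last 2 characters to the front (rotate right by 2).
For "cijanmpeuwgoym", step one produces "anmpeuwgoym"; step two turns that into "ymanmpeuwgo".

ymanmpeuwgo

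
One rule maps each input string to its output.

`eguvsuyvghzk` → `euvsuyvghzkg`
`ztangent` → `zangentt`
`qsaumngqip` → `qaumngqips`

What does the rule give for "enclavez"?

The transformation: move the first character to the end, then swap the first and last characters.
Applying that to "enclavez" gives "eclavezn".
(Check on "ztangent": → "tangentz" → "zangentt" ✓)

eclavezn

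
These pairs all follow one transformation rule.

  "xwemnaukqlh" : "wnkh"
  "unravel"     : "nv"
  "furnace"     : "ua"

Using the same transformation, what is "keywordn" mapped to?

eon

The pattern: keep one character in every 3, starting at position 2 (positions 2nd, 5th, 8th, ...).
"keywordn" → "eon".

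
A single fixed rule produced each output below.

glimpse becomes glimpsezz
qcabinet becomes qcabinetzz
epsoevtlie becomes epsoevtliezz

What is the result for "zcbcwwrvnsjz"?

zcbcwwrvnsjzzz

What's happening: append "zz".
Doing the same to "zcbcwwrvnsjz": "zcbcwwrvnsjzzz".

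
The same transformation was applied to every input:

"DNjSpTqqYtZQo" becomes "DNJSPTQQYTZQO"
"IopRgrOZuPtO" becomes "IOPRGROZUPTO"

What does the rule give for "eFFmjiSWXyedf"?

EFFMJISWXYEDF

Rule — convert every letter to uppercase.
So "eFFmjiSWXyedf" becomes "EFFMJISWXYEDF".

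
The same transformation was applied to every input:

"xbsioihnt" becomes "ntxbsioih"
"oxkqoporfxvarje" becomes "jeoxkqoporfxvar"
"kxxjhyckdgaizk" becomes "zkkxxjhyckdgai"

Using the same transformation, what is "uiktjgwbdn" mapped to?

Rule — move the last 2 characters to the front (rotate right by 2).
Applying that to "uiktjgwbdn" gives "dnuiktjgwb".

dnuiktjgwb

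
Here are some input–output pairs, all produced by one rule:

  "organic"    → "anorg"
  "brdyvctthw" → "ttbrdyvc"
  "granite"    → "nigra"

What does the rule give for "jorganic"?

The rule is to delete the last 2 characters, then move the last 2 characters to the front (rotate right by 2).
On "jorganic": the first step gives "jorgan", and the second then gives "anjorg".

anjorg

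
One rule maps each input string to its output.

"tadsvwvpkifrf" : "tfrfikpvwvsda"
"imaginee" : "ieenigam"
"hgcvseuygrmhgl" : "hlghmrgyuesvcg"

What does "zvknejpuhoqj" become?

zjqohupjenkv

The transformation: move the first character to the end, then reverse the string.
Working it through for "zvknejpuhoqj": intermediate "vknejpuhoqjz", final "zjqohupjenkv".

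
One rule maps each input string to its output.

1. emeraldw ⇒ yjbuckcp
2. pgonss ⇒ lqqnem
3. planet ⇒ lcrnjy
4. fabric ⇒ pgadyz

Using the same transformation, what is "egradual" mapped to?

bsyjcepy

In each case the input is transformed by: swap the front and back halves of the string, then shift every letter 2 places backward in the alphabet (wrapping around).
On "egradual": the first step gives "dualegra", and the second then gives "bsyjcepy".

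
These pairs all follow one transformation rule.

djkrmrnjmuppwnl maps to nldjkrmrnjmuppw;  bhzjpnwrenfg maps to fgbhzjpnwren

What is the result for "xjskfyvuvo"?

voxjskfyvu

Rule — move the last 2 characters to the front (rotate right by 2).
Doing the same to "xjskfyvuvo": "voxjskfyvu".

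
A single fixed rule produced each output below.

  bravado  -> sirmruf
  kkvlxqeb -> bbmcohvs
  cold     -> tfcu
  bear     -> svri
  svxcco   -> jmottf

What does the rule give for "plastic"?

gcrjkzt

In each case the input is transformed by: shift every letter 9 places backward in the alphabet (wrapping around).
Doing the same to "plastic": "gcrjkzt".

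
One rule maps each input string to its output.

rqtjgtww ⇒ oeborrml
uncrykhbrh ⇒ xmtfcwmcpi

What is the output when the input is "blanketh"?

Each output is the input with this applied: shift every letter 5 places backward in the alphabet (wrapping around), then move the first 2 characters to the end (rotate left by 2).
So "blanketh" becomes "vifzocwg".

vifzocwg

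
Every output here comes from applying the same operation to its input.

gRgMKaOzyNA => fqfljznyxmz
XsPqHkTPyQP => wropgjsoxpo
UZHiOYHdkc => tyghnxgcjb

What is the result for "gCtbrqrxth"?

The rule is to shift every letter 1 place backward in the alphabet (wrapping around), then convert every letter to lowercase.
Applying both steps to "gCtbrqrxth": "fBsaqpqwsg", then "fbsaqpqwsg".

fbsaqpqwsg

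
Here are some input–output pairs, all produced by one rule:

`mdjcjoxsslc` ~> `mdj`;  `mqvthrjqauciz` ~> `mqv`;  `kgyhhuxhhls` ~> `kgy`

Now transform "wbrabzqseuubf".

wbr

The rule is to keep only the first 3 characters.
"wbrabzqseuubf" → "wbr".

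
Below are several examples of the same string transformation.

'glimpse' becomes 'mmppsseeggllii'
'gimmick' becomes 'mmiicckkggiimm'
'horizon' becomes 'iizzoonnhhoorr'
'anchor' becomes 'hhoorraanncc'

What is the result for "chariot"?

In each case the input is transformed by: move the first 3 characters to the end (rotate left by 3), then double every character.
On "chariot" that produces "rriioottcchhaa".

rriioottcchhaa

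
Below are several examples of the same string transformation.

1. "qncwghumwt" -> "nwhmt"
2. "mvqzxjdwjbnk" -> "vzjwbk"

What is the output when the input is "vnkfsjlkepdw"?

nfjkpw

What's happening: keep every other character starting from the second (positions 2nd, 4th, 6th, ...).
Doing the same to "vnkfsjlkepdw": "nfjkpw".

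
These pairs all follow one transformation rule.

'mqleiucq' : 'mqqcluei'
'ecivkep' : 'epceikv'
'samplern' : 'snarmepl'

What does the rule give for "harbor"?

hraorb

The transformation: take characters alternately from the front and the back (1st, last, 2nd, 2nd-last, ...).
"harbor" → "hraorb".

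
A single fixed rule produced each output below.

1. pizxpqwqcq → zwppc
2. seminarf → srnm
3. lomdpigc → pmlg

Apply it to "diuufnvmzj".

zvufd

Each output is the input with this applied: keep every other character starting from the first (positions 1st, 3rd, 5th, ...), then sort the characters into reverse alphabetical order.
"diuufnvmzj" → "dufvz" → "zvufd".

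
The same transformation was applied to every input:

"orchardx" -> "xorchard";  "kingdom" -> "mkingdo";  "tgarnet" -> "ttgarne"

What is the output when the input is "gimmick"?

kgimmic

Rule — move the last character to the front.
Applying that to "gimmick" gives "kgimmic".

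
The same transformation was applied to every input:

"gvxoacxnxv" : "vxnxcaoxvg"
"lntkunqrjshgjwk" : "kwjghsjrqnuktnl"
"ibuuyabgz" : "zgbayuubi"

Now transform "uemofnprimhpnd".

dnphmirpnfomeu

The rule is to reverse the string.
On "uemofnprimhpnd" that produces "dnphmirpnfomeu".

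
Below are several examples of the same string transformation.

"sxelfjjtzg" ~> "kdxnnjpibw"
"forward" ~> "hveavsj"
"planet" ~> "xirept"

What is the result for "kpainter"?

vixrmeto

Rule — shift every letter 4 places forward in the alphabet (wrapping around), then reverse the string.
"kpainter" → "otemrxiv" → "vixrmeto".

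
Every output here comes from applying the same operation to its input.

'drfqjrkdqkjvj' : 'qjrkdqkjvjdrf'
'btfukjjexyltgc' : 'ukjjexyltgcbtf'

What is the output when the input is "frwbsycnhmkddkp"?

Each output is the input with this applied: move the first 3 characters to the end (rotate left by 3).
"frwbsycnhmkddkp" → "bsycnhmkddkpfrw".

bsycnhmkddkpfrw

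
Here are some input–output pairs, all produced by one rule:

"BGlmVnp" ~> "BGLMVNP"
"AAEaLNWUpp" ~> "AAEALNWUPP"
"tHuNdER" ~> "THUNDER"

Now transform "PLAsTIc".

PLASTIC

Looking at the pairs, the operation is to convert every letter to uppercase.
For "PLAsTIc" the result is "PLASTIC".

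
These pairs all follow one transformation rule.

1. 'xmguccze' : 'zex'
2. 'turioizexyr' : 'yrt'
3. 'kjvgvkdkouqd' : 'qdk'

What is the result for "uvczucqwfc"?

What's happening: move the first character to the end, then keep only the last 3 characters.
Working it through for "uvczucqwfc": intermediate "vczucqwfcu", final "fcu".
(Check on "kjvgvkdkouqd": → "jvgvkdkouqdk" → "qdk" ✓)

fcu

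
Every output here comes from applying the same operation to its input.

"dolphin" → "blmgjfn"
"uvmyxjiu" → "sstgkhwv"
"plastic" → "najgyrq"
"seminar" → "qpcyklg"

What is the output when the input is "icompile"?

The pattern: shift every letter 2 places backward in the alphabet (wrapping around), then take characters alternately from the front and the back (1st, last, 2nd, 2nd-last, ...).
Working it through for "icompile": intermediate "gamkngjc", final "gcajmgkn".

gcajmgkn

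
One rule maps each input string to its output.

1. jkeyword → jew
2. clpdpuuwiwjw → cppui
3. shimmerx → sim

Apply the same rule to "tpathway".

Rule — delete the last 3 characters, then keep every other character starting from the first (positions 1st, 3rd, 5th, ...).
Doing the same to "tpathway": "tah".
(Check on "jkeyword": → "jkeyw" → "jew" ✓)

tah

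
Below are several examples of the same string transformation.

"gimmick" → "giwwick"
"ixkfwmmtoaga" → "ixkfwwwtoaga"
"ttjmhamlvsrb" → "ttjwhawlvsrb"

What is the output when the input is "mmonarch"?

The rule is to replace every "m" with "w".
On "mmonarch" that produces "wwonarch".

wwonarch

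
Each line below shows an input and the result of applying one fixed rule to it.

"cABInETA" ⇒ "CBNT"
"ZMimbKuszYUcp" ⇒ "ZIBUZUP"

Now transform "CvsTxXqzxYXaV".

CSXQXXV

In each case the input is transformed by: keep every other character starting from the first (positions 1st, 3rd, 5th, ...), then convert every letter to uppercase.
Starting from "CvsTxXqzxYXaV": after the first operation, "CsxqxXV"; after the second, "CSXQXXV".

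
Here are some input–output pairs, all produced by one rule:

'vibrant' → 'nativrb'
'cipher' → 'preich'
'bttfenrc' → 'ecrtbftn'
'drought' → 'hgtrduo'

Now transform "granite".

tiergna

The transformation: swap each adjacent pair of characters (1↔2, 3↔4, ...), then move the last 3 characters to the front (rotate right by 3).
"granite" → "rgnatie" → "tiergna".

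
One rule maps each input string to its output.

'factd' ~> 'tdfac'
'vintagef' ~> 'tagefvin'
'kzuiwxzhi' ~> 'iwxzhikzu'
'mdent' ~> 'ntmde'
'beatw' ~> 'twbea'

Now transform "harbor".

borhar

The pattern: move the first 3 characters to the end (rotate left by 3).
For "harbor" the result is "borhar".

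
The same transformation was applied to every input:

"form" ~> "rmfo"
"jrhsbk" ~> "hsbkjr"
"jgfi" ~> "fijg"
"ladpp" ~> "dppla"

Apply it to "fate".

tefa

The pattern: move the first 2 characters to the end (rotate left by 2).
So "fate" becomes "tefa".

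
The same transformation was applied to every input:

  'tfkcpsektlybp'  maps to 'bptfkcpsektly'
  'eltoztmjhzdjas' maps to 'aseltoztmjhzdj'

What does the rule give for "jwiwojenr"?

nrjwiwoje

Each output is the input with this applied: move the last 2 characters to the front (rotate right by 2).
So "jwiwojenr" becomes "nrjwiwoje".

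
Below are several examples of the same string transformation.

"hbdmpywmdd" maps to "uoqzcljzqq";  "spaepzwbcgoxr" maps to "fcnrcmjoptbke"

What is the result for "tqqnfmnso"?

gddaszafb

Rule — shift every letter 13 places forward in the alphabet (wrapping around) — i.e. ROT13.
Doing the same to "tqqnfmnso": "gddaszafb".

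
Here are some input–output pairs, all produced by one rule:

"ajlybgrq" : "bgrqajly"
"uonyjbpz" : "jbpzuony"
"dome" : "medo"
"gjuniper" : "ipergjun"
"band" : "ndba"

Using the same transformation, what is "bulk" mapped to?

lkbu

Looking at the pairs, the operation is to swap the front and back halves of the string.
Doing the same to "bulk": "lkbu".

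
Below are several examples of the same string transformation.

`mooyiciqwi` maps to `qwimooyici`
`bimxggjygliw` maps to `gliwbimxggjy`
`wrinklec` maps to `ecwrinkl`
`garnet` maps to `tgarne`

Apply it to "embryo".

oembry

In each case the input is transformed by: move the first 2 characters to the end (rotate left by 2), then swap the front and back halves of the string.
"embryo" → "bryoem" → "oembry".
(Check on "garnet": → "rnetga" → "tgarne" ✓)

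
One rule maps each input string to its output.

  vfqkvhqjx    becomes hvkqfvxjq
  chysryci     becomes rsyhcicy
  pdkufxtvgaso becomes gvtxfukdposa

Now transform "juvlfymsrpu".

The pattern: move the last 3 characters to the front (rotate right by 3), then reverse the string.
Applying both steps to "juvlfymsrpu": "rpujuvlfyms", then "smyflvujupr".

smyflvujupr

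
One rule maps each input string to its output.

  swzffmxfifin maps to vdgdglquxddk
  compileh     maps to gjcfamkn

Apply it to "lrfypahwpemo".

Each output is the input with this applied: shift every letter 2 places backward in the alphabet (wrapping around), then swap the front and back halves of the string.
On "lrfypahwpemo": the first step gives "jpdwnyfunckm", and the second then gives "funckmjpdwny".

funckmjpdwny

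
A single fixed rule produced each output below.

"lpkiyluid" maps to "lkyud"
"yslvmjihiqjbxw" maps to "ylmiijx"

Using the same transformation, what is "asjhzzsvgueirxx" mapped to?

ajzsgerx

The rule is to keep every other character starting from the first (positions 1st, 3rd, 5th, ...).
Applying that to "asjhzzsvgueirxx" gives "ajzsgerx".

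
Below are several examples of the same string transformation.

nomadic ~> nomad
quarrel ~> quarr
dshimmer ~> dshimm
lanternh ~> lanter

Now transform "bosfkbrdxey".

Each output is the input with this applied: delete the last 2 characters.
"bosfkbrdxey" → "bosfkbrdx".

bosfkbrdx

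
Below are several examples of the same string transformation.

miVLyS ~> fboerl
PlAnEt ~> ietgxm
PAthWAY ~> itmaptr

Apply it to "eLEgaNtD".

xexztgmw

What's happening: shift every letter 7 places backward in the alphabet (wrapping around), then convert every letter to lowercase.
Starting from "eLEgaNtD": after the first operation, "xEXztGmW"; after the second, "xexztgmw".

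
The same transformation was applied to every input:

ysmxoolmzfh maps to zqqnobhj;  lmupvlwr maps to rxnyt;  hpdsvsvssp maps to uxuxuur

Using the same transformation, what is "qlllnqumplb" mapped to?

Looking at the pairs, the operation is to delete the first 3 characters, then shift every letter 2 places forward in the alphabet (wrapping around).
"qlllnqumplb" → "lnqumplb" → "npswornd".

npswornd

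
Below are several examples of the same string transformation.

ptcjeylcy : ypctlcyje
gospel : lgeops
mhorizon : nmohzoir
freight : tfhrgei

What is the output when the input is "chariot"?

Rule — reverse the string, then take characters alternately from the front and the back (1st, last, 2nd, 2nd-last, ...).
Doing the same to "chariot": "tcohiar".

tcohiar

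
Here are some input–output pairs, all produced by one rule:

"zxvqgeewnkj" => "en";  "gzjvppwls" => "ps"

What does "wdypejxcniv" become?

Rule — keep one character in every 3, starting at position 3 (positions 3rd, 6th, 9th, ...), then delete the first character.
On "wdypejxcniv": the first step gives "yjn", and the second then gives "jn".

jn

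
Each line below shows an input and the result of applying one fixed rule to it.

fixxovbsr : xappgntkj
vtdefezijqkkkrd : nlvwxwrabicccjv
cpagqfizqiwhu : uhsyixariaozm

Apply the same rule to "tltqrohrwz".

ldlijgzjor

The pattern: shift every letter 8 places backward in the alphabet (wrapping around).
Doing the same to "tltqrohrwz": "ldlijgzjor".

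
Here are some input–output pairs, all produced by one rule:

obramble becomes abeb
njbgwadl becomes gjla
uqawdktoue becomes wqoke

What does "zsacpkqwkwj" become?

Each output is the input with this applied: keep every other character starting from the second (positions 2nd, 4th, 6th, ...), then swap each adjacent pair of characters (1↔2, 3↔4, ...).
Starting from "zsacpkqwkwj": after the first operation, "sckww"; after the second, "cswkw".

cswkw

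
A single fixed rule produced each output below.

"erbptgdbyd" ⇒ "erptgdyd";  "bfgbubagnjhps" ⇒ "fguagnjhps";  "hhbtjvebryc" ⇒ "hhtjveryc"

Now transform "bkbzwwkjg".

In each case the input is transformed by: remove every "b".
Doing the same to "bkbzwwkjg": "kzwwkjg".

kzwwkjg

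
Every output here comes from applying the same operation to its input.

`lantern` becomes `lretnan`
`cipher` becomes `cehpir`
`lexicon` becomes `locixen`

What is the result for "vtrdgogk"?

vgogdrtk

In each case the input is transformed by: swap the first and last characters, then reverse the string.
Starting from "vtrdgogk": after the first operation, "ktrdgogv"; after the second, "vgogdrtk".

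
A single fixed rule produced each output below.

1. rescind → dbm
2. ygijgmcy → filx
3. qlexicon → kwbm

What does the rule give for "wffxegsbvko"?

ewfaj

Rule — keep every other character starting from the second (positions 2nd, 4th, 6th, ...), then shift every letter 1 place backward in the alphabet (wrapping around).
On "wffxegsbvko" that produces "ewfaj".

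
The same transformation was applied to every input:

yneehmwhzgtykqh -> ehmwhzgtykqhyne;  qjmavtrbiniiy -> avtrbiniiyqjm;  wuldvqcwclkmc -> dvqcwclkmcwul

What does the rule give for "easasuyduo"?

Looking at the pairs, the operation is to move the first 3 characters to the end (rotate left by 3).
So "easasuyduo" becomes "asuyduoeas".

asuyduoeas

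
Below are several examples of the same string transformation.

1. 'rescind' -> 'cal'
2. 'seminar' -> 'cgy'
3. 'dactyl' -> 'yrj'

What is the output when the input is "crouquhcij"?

pssah

What's happening: keep every other character starting from the second (positions 2nd, 4th, 6th, ...), then shift every letter 2 places backward in the alphabet (wrapping around).
Working it through for "crouquhcij": intermediate "ruucj", final "pssah".
(Check on "rescind": → "ecn" → "cal" ✓)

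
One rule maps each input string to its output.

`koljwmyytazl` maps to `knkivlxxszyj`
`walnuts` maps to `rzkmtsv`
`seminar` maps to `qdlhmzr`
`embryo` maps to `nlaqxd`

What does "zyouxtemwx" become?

wxntwsdlvy

The rule is to shift every letter 1 place backward in the alphabet (wrapping around), then swap the first and last characters.
"zyouxtemwx" → "yxntwsdlvw" → "wxntwsdlvy".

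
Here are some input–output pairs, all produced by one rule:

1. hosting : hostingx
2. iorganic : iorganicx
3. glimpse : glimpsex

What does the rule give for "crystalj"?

The transformation: append "x".
Applying that to "crystalj" gives "crystaljx".

crystaljx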